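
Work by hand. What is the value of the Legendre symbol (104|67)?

Euler's criterion: (104/67) ≡ 37^33 (mod 67).
37^2 ≡ 29 (mod 67)
37^4 ≡ 37 (mod 67)
37^8 ≡ 29 (mod 67)
37^16 ≡ 37 (mod 67)
37^32 ≡ 29 (mod 67)
37^33 = 37^(32+1) ≡ 1 (mod 67).
Result is 1, so (104/67) = 1.

1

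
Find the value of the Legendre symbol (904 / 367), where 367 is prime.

First reduce: 904 ≡ 170 (mod 367).
Pull out 2: since 367 ≡ 7 (mod 8), (2/367) = +1.
Reciprocity: 85 ≡ 1 and 367 ≡ 3 (mod 4), so (85/367) = +(367/85).
Reduce top mod 85: now compute (27/85).
Reciprocity: 27 ≡ 3 and 85 ≡ 1 (mod 4), so (27/85) = +(85/27).
Reduce top mod 27: now compute (4/27).
Pull out 2^2: since 27 ≡ 3 (mod 8), (2/27) = -1, so (2/27)^2 = +1.
Reached (1/27) = 1. Collecting the sign flips along the way, the symbol is +1.

1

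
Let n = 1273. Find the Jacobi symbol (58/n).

-1

Pull out 2: since 1273 ≡ 1 (mod 8), (2/1273) = +1.
Reciprocity: 29 ≡ 1 and 1273 ≡ 1 (mod 4), so (29/1273) = +(1273/29).
Reduce top mod 29: now compute (26/29).
Pull out 2: since 29 ≡ 5 (mod 8), (2/29) = -1.
Reciprocity: 13 ≡ 1 and 29 ≡ 1 (mod 4), so (13/29) = +(29/13).
Reduce top mod 13: now compute (3/13).
Reciprocity: 3 ≡ 3 and 13 ≡ 1 (mod 4), so (3/13) = +(13/3).
Reduce top mod 3: now compute (1/3).
Reached (1/3) = 1. Collecting the sign flips along the way, the symbol is -1.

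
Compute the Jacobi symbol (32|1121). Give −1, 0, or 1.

Pull out 2^5: since 1121 ≡ 1 (mod 8), (2/1121) = +1, so (2/1121)^5 = +1.
Reached (1/1121) = 1. Collecting the sign flips along the way, the symbol is +1.

1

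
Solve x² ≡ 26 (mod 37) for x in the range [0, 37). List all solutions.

37 ≡ 1 (mod 4), so we find a root by search.
Trying successive values, 10² = 100 ≡ 26 (mod 37). The other root is 37 − 10 = 27.

10, 27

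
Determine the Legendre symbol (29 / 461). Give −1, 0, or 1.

-1

Reciprocity: 29 ≡ 1 and 461 ≡ 1 (mod 4), so (29/461) = +(461/29).
Reduce top mod 29: now compute (26/29).
Pull out 2: since 29 ≡ 5 (mod 8), (2/29) = -1.
Reciprocity: 13 ≡ 1 and 29 ≡ 1 (mod 4), so (13/29) = +(29/13).
Reduce top mod 13: now compute (3/13).
Reciprocity: 3 ≡ 3 and 13 ≡ 1 (mod 4), so (3/13) = +(13/3).
Reduce top mod 3: now compute (1/3).
Reached (1/3) = 1. Collecting the sign flips along the way, the symbol is -1.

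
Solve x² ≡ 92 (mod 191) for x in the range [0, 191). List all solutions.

61, 130

Since 191 ≡ 3 (mod 4), a square root of 92 is 92^((191+1)/4) = 92^48 mod 191.
Repeated squaring: 92^2≡60, 92^4≡162, 92^8≡77, 92^16≡8, 92^32≡64 (mod 191).
92^48 = 92^(32+16) ≡ 130 (mod 191).
Check: 130² = 16900 ≡ 92 (mod 191). The two roots are 61 and 130.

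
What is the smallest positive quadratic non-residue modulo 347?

2

(2/347) = −1, so 2 is the smallest positive non-residue mod 347.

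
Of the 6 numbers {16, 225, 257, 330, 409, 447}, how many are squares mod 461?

(16/461) = +1 → QR.
(225/461) = +1 → QR.
(257/461) = -1 → non-residue.
(330/461) = -1 → non-residue.
(409/461) = -1 → non-residue.
(447/461) = +1 → QR.
Total quadratic residues among the 6: 3.

3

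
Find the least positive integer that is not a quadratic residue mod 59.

2

(2/59) = −1, so 2 is the smallest positive non-residue mod 59.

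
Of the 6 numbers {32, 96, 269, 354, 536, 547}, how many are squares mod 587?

1

(32/587) = -1 → non-residue.
(96/587) = -1 → non-residue.
(269/587) = +1 → QR.
(354/587) = -1 → non-residue.
(536/587) = -1 → non-residue.
(547/587) = -1 → non-residue.
Total quadratic residues among the 6: 1.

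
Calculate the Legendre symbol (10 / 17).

-1

Pull out 2: since 17 ≡ 1 (mod 8), (2/17) = +1.
Reciprocity: 5 ≡ 1 and 17 ≡ 1 (mod 4), so (5/17) = +(17/5).
Reduce top mod 5: now compute (2/5).
Pull out 2: since 5 ≡ 5 (mod 8), (2/5) = -1.
Reached (1/5) = 1. Collecting the sign flips along the way, the symbol is -1.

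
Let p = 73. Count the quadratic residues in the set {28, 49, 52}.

1

(28/73) = -1 → non-residue.
(49/73) = +1 → QR.
(52/73) = -1 → non-residue.
Total quadratic residues among the 3: 1.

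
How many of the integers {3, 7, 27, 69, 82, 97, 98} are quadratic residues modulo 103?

4

(3/103) = -1 → non-residue.
(7/103) = +1 → QR.
(27/103) = -1 → non-residue.
(69/103) = -1 → non-residue.
(82/103) = +1 → QR.
(97/103) = +1 → QR.
(98/103) = +1 → QR.
Total quadratic residues among the 7: 4.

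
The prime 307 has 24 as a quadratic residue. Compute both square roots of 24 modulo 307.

Since 307 ≡ 3 (mod 4), a square root of 24 is 24^((307+1)/4) = 24^77 mod 307.
Repeated squaring: 24^2≡269, 24^4≡216, 24^8≡299, 24^16≡64, 24^32≡105, 24^64≡280 (mod 307).
24^77 = 24^(64+8+4+1) ≡ 115 (mod 307).
Check: 115² = 13225 ≡ 24 (mod 307). The two roots are 115 and 192.

115, 192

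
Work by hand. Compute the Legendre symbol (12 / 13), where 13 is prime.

Pull out 2^2: since 13 ≡ 5 (mod 8), (2/13) = -1, so (2/13)^2 = +1.
Reciprocity: 3 ≡ 3 and 13 ≡ 1 (mod 4), so (3/13) = +(13/3).
Reduce top mod 3: now compute (1/3).
Reached (1/3) = 1. Collecting the sign flips along the way, the symbol is +1.

1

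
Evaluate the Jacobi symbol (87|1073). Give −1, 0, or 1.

0

Reciprocity: 87 ≡ 3 and 1073 ≡ 1 (mod 4), so (87/1073) = +(1073/87).
Reduce top mod 87: now compute (29/87).
Reciprocity: 29 ≡ 1 and 87 ≡ 3 (mod 4), so (29/87) = +(87/29).
Reduce top mod 29: now compute (0/29).
Top reduces to 0: gcd > 1, so the symbol is 0.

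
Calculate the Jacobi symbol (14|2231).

Pull out 2: since 2231 ≡ 7 (mod 8), (2/2231) = +1.
Reciprocity: 7 ≡ 3 and 2231 ≡ 3 (mod 4), so (7/2231) = −(2231/7).
Reduce top mod 7: now compute (5/7).
Reciprocity: 5 ≡ 1 and 7 ≡ 3 (mod 4), so (5/7) = +(7/5).
Reduce top mod 5: now compute (2/5).
Pull out 2: since 5 ≡ 5 (mod 8), (2/5) = -1.
Reached (1/5) = 1. Collecting the sign flips along the way, the symbol is +1.

1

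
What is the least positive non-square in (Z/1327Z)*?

3

(2/1327) = +1, so 2 is a residue.
(3/1327) = −1, so 3 is the smallest positive non-residue mod 1327.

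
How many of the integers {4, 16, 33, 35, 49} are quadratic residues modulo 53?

(4/53) = +1 → QR.
(16/53) = +1 → QR.
(33/53) = -1 → non-residue.
(35/53) = -1 → non-residue.
(49/53) = +1 → QR.
Total quadratic residues among the 5: 3.

3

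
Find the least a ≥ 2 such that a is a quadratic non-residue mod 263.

(2/263) = +1, so 2 is a residue.
(3/263) = +1, so 3 is a residue.
(4/263) = +1, so 4 is a residue.
(5/263) = −1, so 5 is the smallest positive non-residue mod 263.

5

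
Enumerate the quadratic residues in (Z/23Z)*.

Square k = 1,…,11 (k and 23−k give the same square):
1²=1, 2²=4, 3²=9, 4²=16, 5²≡2, 6²≡13, 7²≡3, 8²≡18, 9²≡12, 10²≡8, 11²≡6 (mod 23).
So the quadratic residues mod 23 are {1, 2, 3, 4, 6, 8, 9, 12, 13, 16, 18}.

1,2,3,4,6,8,9,12,13,16,18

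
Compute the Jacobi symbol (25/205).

0

Reciprocity: 25 ≡ 1 and 205 ≡ 1 (mod 4), so (25/205) = +(205/25).
Reduce top mod 25: now compute (5/25).
Reciprocity: 5 ≡ 1 and 25 ≡ 1 (mod 4), so (5/25) = +(25/5).
Reduce top mod 5: now compute (0/5).
Top reduces to 0: gcd > 1, so the symbol is 0.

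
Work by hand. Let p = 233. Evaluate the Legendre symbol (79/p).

Euler's criterion: (79/233) ≡ 79^116 (mod 233).
79^2 ≡ 183 (mod 233)
79^4 ≡ 170 (mod 233)
79^8 ≡ 8 (mod 233)
79^16 ≡ 64 (mod 233)
79^32 ≡ 135 (mod 233)
79^64 ≡ 51 (mod 233)
79^116 = 79^(64+32+16+4) ≡ 232 (mod 233).
Result is 232 ≡ −1, so (79/233) = −1.

-1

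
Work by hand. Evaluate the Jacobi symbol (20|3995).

0

Pull out 2^2: since 3995 ≡ 3 (mod 8), (2/3995) = -1, so (2/3995)^2 = +1.
Reciprocity: 5 ≡ 1 and 3995 ≡ 3 (mod 4), so (5/3995) = +(3995/5).
Reduce top mod 5: now compute (0/5).
Top reduces to 0: gcd > 1, so the symbol is 0.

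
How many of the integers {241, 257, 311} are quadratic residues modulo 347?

(241/347) = +1 → QR.
(257/347) = -1 → non-residue.
(311/347) = -1 → non-residue.
Total quadratic residues among the 3: 1.

1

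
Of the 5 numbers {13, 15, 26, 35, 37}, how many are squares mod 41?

1

(13/41) = -1 → non-residue.
(15/41) = -1 → non-residue.
(26/41) = -1 → non-residue.
(35/41) = -1 → non-residue.
(37/41) = +1 → QR.
Total quadratic residues among the 5: 1.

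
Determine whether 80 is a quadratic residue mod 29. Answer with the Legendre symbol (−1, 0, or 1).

1

First reduce: 80 ≡ 22 (mod 29).
Pull out 2: since 29 ≡ 5 (mod 8), (2/29) = -1.
Reciprocity: 11 ≡ 3 and 29 ≡ 1 (mod 4), so (11/29) = +(29/11).
Reduce top mod 11: now compute (7/11).
Reciprocity: 7 ≡ 3 and 11 ≡ 3 (mod 4), so (7/11) = −(11/7).
Reduce top mod 7: now compute (4/7).
Pull out 2^2: since 7 ≡ 7 (mod 8), (2/7) = +1, so (2/7)^2 = +1.
Reached (1/7) = 1. Collecting the sign flips along the way, the symbol is +1.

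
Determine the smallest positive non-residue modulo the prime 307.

(2/307) = −1, so 2 is the smallest positive non-residue mod 307.

2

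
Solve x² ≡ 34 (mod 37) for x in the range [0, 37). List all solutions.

37 ≡ 1 (mod 4), so we find a root by search.
Trying successive values, 16² = 256 ≡ 34 (mod 37). The other root is 37 − 16 = 21.

16, 21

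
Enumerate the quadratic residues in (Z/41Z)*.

Square k = 1,…,20 (k and 41−k give the same square):
1²=1, 2²=4, 3²=9, 4²=16, 5²=25, 6²=36, 7²≡8, 8²≡23, 9²≡40, 10²≡18, 11²≡39, 12²≡21, 13²≡5, 14²≡32, 15²≡20, 16²≡10, 17²≡2, 18²≡37, 19²≡33, 20²≡31 (mod 41).
So the quadratic residues mod 41 are {1, 2, 4, 5, 8, 9, 10, 16, 18, 20, 21, 23, 25, 31, 32, 33, 36, 37, 39, 40}.

1,2,4,5,8,9,10,16,18,20,21,23,25,31,32,33,36,37,39,40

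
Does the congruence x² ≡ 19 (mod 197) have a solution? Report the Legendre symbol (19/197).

Reciprocity: 19 ≡ 3 and 197 ≡ 1 (mod 4), so (19/197) = +(197/19).
Reduce top mod 19: now compute (7/19).
Reciprocity: 7 ≡ 3 and 19 ≡ 3 (mod 4), so (7/19) = −(19/7).
Reduce top mod 7: now compute (5/7).
Reciprocity: 5 ≡ 1 and 7 ≡ 3 (mod 4), so (5/7) = +(7/5).
Reduce top mod 5: now compute (2/5).
Pull out 2: since 5 ≡ 5 (mod 8), (2/5) = -1.
Reached (1/5) = 1. Collecting the sign flips along the way, the symbol is +1.

1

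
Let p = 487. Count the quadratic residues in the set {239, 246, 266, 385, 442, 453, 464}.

3

(239/487) = -1 → non-residue.
(246/487) = -1 → non-residue.
(266/487) = -1 → non-residue.
(385/487) = -1 → non-residue.
(442/487) = +1 → QR.
(453/487) = +1 → QR.
(464/487) = +1 → QR.
Total quadratic residues among the 7: 3.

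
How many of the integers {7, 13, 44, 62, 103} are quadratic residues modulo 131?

4

(7/131) = +1 → QR.
(13/131) = +1 → QR.
(44/131) = +1 → QR.
(62/131) = +1 → QR.
(103/131) = -1 → non-residue.
Total quadratic residues among the 5: 4.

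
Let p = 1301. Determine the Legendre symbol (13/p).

Reciprocity: 13 ≡ 1 and 1301 ≡ 1 (mod 4), so (13/1301) = +(1301/13).
Reduce top mod 13: now compute (1/13).
Reached (1/13) = 1. Collecting the sign flips along the way, the symbol is +1.

1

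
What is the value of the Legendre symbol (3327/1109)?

First reduce: 3327 ≡ 0 (mod 1109).
Top reduces to 0: gcd > 1, so the symbol is 0.

0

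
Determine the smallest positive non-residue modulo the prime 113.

3

(2/113) = +1, so 2 is a residue.
(3/113) = −1, so 3 is the smallest positive non-residue mod 113.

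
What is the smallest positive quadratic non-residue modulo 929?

3

(2/929) = +1, so 2 is a residue.
(3/929) = −1, so 3 is the smallest positive non-residue mod 929.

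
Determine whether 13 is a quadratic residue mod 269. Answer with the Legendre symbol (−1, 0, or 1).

1

Reciprocity: 13 ≡ 1 and 269 ≡ 1 (mod 4), so (13/269) = +(269/13).
Reduce top mod 13: now compute (9/13).
Reciprocity: 9 ≡ 1 and 13 ≡ 1 (mod 4), so (9/13) = +(13/9).
Reduce top mod 9: now compute (4/9).
Pull out 2^2: since 9 ≡ 1 (mod 8), (2/9) = +1, so (2/9)^2 = +1.
Reached (1/9) = 1. Collecting the sign flips along the way, the symbol is +1.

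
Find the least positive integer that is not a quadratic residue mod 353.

(2/353) = +1, so 2 is a residue.
(3/353) = −1, so 3 is the smallest positive non-residue mod 353.

3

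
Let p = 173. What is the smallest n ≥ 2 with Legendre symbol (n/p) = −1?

(2/173) = −1, so 2 is the smallest positive non-residue mod 173.

2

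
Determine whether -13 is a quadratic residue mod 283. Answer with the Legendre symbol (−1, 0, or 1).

-1

First reduce: -13 ≡ 270 (mod 283).
Pull out 2: since 283 ≡ 3 (mod 8), (2/283) = -1.
Reciprocity: 135 ≡ 3 and 283 ≡ 3 (mod 4), so (135/283) = −(283/135).
Reduce top mod 135: now compute (13/135).
Reciprocity: 13 ≡ 1 and 135 ≡ 3 (mod 4), so (13/135) = +(135/13).
Reduce top mod 13: now compute (5/13).
Reciprocity: 5 ≡ 1 and 13 ≡ 1 (mod 4), so (5/13) = +(13/5).
Reduce top mod 5: now compute (3/5).
Reciprocity: 3 ≡ 3 and 5 ≡ 1 (mod 4), so (3/5) = +(5/3).
Reduce top mod 3: now compute (2/3).
Pull out 2: since 3 ≡ 3 (mod 8), (2/3) = -1.
Reached (1/3) = 1. Collecting the sign flips along the way, the symbol is -1.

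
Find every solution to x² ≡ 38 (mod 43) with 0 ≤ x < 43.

Since 43 ≡ 3 (mod 4), a square root of 38 is 38^((43+1)/4) = 38^11 mod 43.
Repeated squaring: 38^2≡25, 38^4≡23, 38^8≡13 (mod 43).
38^11 = 38^(8+2+1) ≡ 9 (mod 43).
Check: 9² = 81 ≡ 38 (mod 43). The two roots are 9 and 34.

9, 34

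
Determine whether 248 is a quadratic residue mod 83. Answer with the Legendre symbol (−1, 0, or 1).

-1

First reduce: 248 ≡ 82 (mod 83).
Pull out 2: since 83 ≡ 3 (mod 8), (2/83) = -1.
Reciprocity: 41 ≡ 1 and 83 ≡ 3 (mod 4), so (41/83) = +(83/41).
Reduce top mod 41: now compute (1/41).
Reached (1/41) = 1. Collecting the sign flips along the way, the symbol is -1.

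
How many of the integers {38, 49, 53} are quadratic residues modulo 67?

1

(38/67) = -1 → non-residue.
(49/67) = +1 → QR.
(53/67) = -1 → non-residue.
Total quadratic residues among the 3: 1.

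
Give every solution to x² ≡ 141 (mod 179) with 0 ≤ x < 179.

Since 179 ≡ 3 (mod 4), a square root of 141 is 141^((179+1)/4) = 141^45 mod 179.
Repeated squaring: 141^2≡12, 141^4≡144, 141^8≡151, 141^16≡68, 141^32≡149 (mod 179).
141^45 = 141^(32+8+4+1) ≡ 61 (mod 179).
Check: 61² = 3721 ≡ 141 (mod 179). The two roots are 61 and 118.

61, 118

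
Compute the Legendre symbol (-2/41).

First reduce: -2 ≡ 39 (mod 41).
Reciprocity: 39 ≡ 3 and 41 ≡ 1 (mod 4), so (39/41) = +(41/39).
Reduce top mod 39: now compute (2/39).
Pull out 2: since 39 ≡ 7 (mod 8), (2/39) = +1.
Reached (1/39) = 1. Collecting the sign flips along the way, the symbol is +1.

1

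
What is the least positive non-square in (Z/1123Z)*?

2

(2/1123) = −1, so 2 is the smallest positive non-residue mod 1123.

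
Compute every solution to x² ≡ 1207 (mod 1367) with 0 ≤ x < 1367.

Since 1367 ≡ 3 (mod 4), a square root of 1207 is 1207^((1367+1)/4) = 1207^342 mod 1367.
Repeated squaring: 1207^2≡994, 1207^4≡1062, 1207^8≡69, 1207^16≡660, 1207^32≡894, 1207^64≡908, 1207^128≡163, 1207^256≡596 (mod 1367).
1207^342 = 1207^(256+64+16+4+2) ≡ 97 (mod 1367).
Check: 97² = 9409 ≡ 1207 (mod 1367). The two roots are 97 and 1270.

97, 1270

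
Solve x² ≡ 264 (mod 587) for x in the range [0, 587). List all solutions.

Since 587 ≡ 3 (mod 4), a square root of 264 is 264^((587+1)/4) = 264^147 mod 587.
Repeated squaring: 264^2≡430, 264^4≡582, 264^8≡25, 264^16≡38, 264^32≡270, 264^64≡112, 264^128≡217 (mod 587).
264^147 = 264^(128+16+2+1) ≡ 542 (mod 587).
Check: 542² = 293764 ≡ 264 (mod 587). The two roots are 45 and 542.

45, 542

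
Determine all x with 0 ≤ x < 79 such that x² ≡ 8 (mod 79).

Since 79 ≡ 3 (mod 4), a square root of 8 is 8^((79+1)/4) = 8^20 mod 79.
Repeated squaring: 8^2≡64, 8^4≡67, 8^8≡65, 8^16≡38 (mod 79).
8^20 = 8^(16+4) ≡ 18 (mod 79).
Check: 18² = 324 ≡ 8 (mod 79). The two roots are 18 and 61.

18, 61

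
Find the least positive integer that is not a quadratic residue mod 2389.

2

(2/2389) = −1, so 2 is the smallest positive non-residue mod 2389.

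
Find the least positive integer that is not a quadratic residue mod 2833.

(2/2833) = +1, so 2 is a residue.
(3/2833) = +1, so 3 is a residue.
(4/2833) = +1, so 4 is a residue.
(5/2833) = −1, so 5 is the smallest positive non-residue mod 2833.

5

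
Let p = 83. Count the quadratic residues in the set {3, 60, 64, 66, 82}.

2

(3/83) = +1 → QR.
(60/83) = -1 → non-residue.
(64/83) = +1 → QR.
(66/83) = -1 → non-residue.
(82/83) = -1 → non-residue.
Total quadratic residues among the 5: 2.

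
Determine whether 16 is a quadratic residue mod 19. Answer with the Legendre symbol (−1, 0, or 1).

Pull out 2^4: since 19 ≡ 3 (mod 8), (2/19) = -1, so (2/19)^4 = +1.
Reached (1/19) = 1. Collecting the sign flips along the way, the symbol is +1.

1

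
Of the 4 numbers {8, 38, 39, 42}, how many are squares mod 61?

2

(8/61) = -1 → non-residue.
(38/61) = -1 → non-residue.
(39/61) = +1 → QR.
(42/61) = +1 → QR.
Total quadratic residues among the 4: 2.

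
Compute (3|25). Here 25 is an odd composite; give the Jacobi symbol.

Reciprocity: 3 ≡ 3 and 25 ≡ 1 (mod 4), so (3/25) = +(25/3).
Reduce top mod 3: now compute (1/3).
Reached (1/3) = 1. Collecting the sign flips along the way, the symbol is +1.

1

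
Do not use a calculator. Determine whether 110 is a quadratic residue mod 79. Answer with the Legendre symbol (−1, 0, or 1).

First reduce: 110 ≡ 31 (mod 79).
Reciprocity: 31 ≡ 3 and 79 ≡ 3 (mod 4), so (31/79) = −(79/31).
Reduce top mod 31: now compute (17/31).
Reciprocity: 17 ≡ 1 and 31 ≡ 3 (mod 4), so (17/31) = +(31/17).
Reduce top mod 17: now compute (14/17).
Pull out 2: since 17 ≡ 1 (mod 8), (2/17) = +1.
Reciprocity: 7 ≡ 3 and 17 ≡ 1 (mod 4), so (7/17) = +(17/7).
Reduce top mod 7: now compute (3/7).
Reciprocity: 3 ≡ 3 and 7 ≡ 3 (mod 4), so (3/7) = −(7/3).
Reduce top mod 3: now compute (1/3).
Reached (1/3) = 1. Collecting the sign flips along the way, the symbol is +1.

1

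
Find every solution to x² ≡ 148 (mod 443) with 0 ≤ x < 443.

57, 386

Since 443 ≡ 3 (mod 4), a square root of 148 is 148^((443+1)/4) = 148^111 mod 443.
Repeated squaring: 148^2≡197, 148^4≡268, 148^8≡58, 148^16≡263, 148^32≡61, 148^64≡177 (mod 443).
148^111 = 148^(64+32+8+4+2+1) ≡ 386 (mod 443).
Check: 386² = 148996 ≡ 148 (mod 443). The two roots are 57 and 386.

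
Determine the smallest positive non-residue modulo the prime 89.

3

(2/89) = +1, so 2 is a residue.
(3/89) = −1, so 3 is the smallest positive non-residue mod 89.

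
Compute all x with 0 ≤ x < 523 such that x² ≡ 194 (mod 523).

53, 470

Since 523 ≡ 3 (mod 4), a square root of 194 is 194^((523+1)/4) = 194^131 mod 523.
Repeated squaring: 194^2≡503, 194^4≡400, 194^8≡485, 194^16≡398, 194^32≡458, 194^64≡41, 194^128≡112 (mod 523).
194^131 = 194^(128+2+1) ≡ 53 (mod 523).
Check: 53² = 2809 ≡ 194 (mod 523). The two roots are 53 and 470.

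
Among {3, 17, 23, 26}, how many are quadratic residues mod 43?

2

(3/43) = -1 → non-residue.
(17/43) = +1 → QR.
(23/43) = +1 → QR.
(26/43) = -1 → non-residue.
Total quadratic residues among the 4: 2.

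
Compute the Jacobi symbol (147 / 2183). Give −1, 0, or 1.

Reciprocity: 147 ≡ 3 and 2183 ≡ 3 (mod 4), so (147/2183) = −(2183/147).
Reduce top mod 147: now compute (125/147).
Reciprocity: 125 ≡ 1 and 147 ≡ 3 (mod 4), so (125/147) = +(147/125).
Reduce top mod 125: now compute (22/125).
Pull out 2: since 125 ≡ 5 (mod 8), (2/125) = -1.
Reciprocity: 11 ≡ 3 and 125 ≡ 1 (mod 4), so (11/125) = +(125/11).
Reduce top mod 11: now compute (4/11).
Pull out 2^2: since 11 ≡ 3 (mod 8), (2/11) = -1, so (2/11)^2 = +1.
Reached (1/11) = 1. Collecting the sign flips along the way, the symbol is +1.

1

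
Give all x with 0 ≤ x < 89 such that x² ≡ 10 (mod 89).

30, 59

89 ≡ 1 (mod 4), so we find a root by search.
Trying successive values, 30² = 900 ≡ 10 (mod 89). The other root is 89 − 30 = 59.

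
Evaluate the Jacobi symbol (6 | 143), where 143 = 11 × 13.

Pull out 2: since 143 ≡ 7 (mod 8), (2/143) = +1.
Reciprocity: 3 ≡ 3 and 143 ≡ 3 (mod 4), so (3/143) = −(143/3).
Reduce top mod 3: now compute (2/3).
Pull out 2: since 3 ≡ 3 (mod 8), (2/3) = -1.
Reached (1/3) = 1. Collecting the sign flips along the way, the symbol is +1.

1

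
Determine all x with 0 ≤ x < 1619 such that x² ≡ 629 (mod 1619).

Since 1619 ≡ 3 (mod 4), a square root of 629 is 629^((1619+1)/4) = 629^405 mod 1619.
Repeated squaring: 629^2≡605, 629^4≡131, 629^8≡971, 629^16≡583, 629^32≡1518, 629^64≡487, 629^128≡795, 629^256≡615 (mod 1619).
629^405 = 629^(256+128+16+4+1) ≡ 1325 (mod 1619).
Check: 1325² = 1755625 ≡ 629 (mod 1619). The two roots are 294 and 1325.

294, 1325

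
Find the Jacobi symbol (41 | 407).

Reciprocity: 41 ≡ 1 and 407 ≡ 3 (mod 4), so (41/407) = +(407/41).
Reduce top mod 41: now compute (38/41).
Pull out 2: since 41 ≡ 1 (mod 8), (2/41) = +1.
Reciprocity: 19 ≡ 3 and 41 ≡ 1 (mod 4), so (19/41) = +(41/19).
Reduce top mod 19: now compute (3/19).
Reciprocity: 3 ≡ 3 and 19 ≡ 3 (mod 4), so (3/19) = −(19/3).
Reduce top mod 3: now compute (1/3).
Reached (1/3) = 1. Collecting the sign flips along the way, the symbol is -1.

-1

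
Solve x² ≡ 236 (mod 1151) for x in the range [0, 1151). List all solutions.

223, 928

Since 1151 ≡ 3 (mod 4), a square root of 236 is 236^((1151+1)/4) = 236^288 mod 1151.
Repeated squaring: 236^2≡448, 236^4≡430, 236^8≡740, 236^16≡875, 236^32≡210, 236^64≡362, 236^128≡981, 236^256≡125 (mod 1151).
236^288 = 236^(256+32) ≡ 928 (mod 1151).
Check: 928² = 861184 ≡ 236 (mod 1151). The two roots are 223 and 928.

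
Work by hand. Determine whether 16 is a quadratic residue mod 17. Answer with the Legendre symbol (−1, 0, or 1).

1

Pull out 2^4: since 17 ≡ 1 (mod 8), (2/17) = +1, so (2/17)^4 = +1.
Reached (1/17) = 1. Collecting the sign flips along the way, the symbol is +1.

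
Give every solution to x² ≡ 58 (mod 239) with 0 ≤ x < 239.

47, 192

Since 239 ≡ 3 (mod 4), a square root of 58 is 58^((239+1)/4) = 58^60 mod 239.
Repeated squaring: 58^2≡18, 58^4≡85, 58^8≡55, 58^16≡157, 58^32≡32 (mod 239).
58^60 = 58^(32+16+8+4) ≡ 192 (mod 239).
Check: 192² = 36864 ≡ 58 (mod 239). The two roots are 47 and 192.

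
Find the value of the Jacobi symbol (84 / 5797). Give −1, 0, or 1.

1

Pull out 2^2: since 5797 ≡ 5 (mod 8), (2/5797) = -1, so (2/5797)^2 = +1.
Reciprocity: 21 ≡ 1 and 5797 ≡ 1 (mod 4), so (21/5797) = +(5797/21).
Reduce top mod 21: now compute (1/21).
Reached (1/21) = 1. Collecting the sign flips along the way, the symbol is +1.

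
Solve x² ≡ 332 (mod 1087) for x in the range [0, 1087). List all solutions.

Since 1087 ≡ 3 (mod 4), a square root of 332 is 332^((1087+1)/4) = 332^272 mod 1087.
Repeated squaring: 332^2≡437, 332^4≡744, 332^8≡253, 332^16≡963, 332^32≡158, 332^64≡1050, 332^128≡282, 332^256≡173 (mod 1087).
332^272 = 332^(256+16) ≡ 288 (mod 1087).
Check: 288² = 82944 ≡ 332 (mod 1087). The two roots are 288 and 799.

288, 799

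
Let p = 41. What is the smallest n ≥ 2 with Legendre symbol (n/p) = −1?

3

(2/41) = +1, so 2 is a residue.
(3/41) = −1, so 3 is the smallest positive non-residue mod 41.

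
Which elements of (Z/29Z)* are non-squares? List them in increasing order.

2, 3, 8, 10, 11, 12, 14, 15, 17, 18, 19, 21, 26, 27

Square k = 1,…,14 (k and 29−k give the same square):
1²=1, 2²=4, 3²=9, 4²=16, 5²=25, 6²≡7, 7²≡20, 8²≡6, 9²≡23, 10²≡13, 11²≡5, 12²≡28, 13²≡24, 14²≡22 (mod 29).
The residues are {1, 4, 5, 6, 7, 9, 13, 16, 20, 22, 23, 24, 25, 28}; the non-residues are the remaining 14 nonzero classes.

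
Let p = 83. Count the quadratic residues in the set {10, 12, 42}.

(10/83) = +1 → QR.
(12/83) = +1 → QR.
(42/83) = -1 → non-residue.
Total quadratic residues among the 3: 2.

2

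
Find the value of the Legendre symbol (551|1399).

Reciprocity: 551 ≡ 3 and 1399 ≡ 3 (mod 4), so (551/1399) = −(1399/551).
Reduce top mod 551: now compute (297/551).
Reciprocity: 297 ≡ 1 and 551 ≡ 3 (mod 4), so (297/551) = +(551/297).
Reduce top mod 297: now compute (254/297).
Pull out 2: since 297 ≡ 1 (mod 8), (2/297) = +1.
Reciprocity: 127 ≡ 3 and 297 ≡ 1 (mod 4), so (127/297) = +(297/127).
Reduce top mod 127: now compute (43/127).
Reciprocity: 43 ≡ 3 and 127 ≡ 3 (mod 4), so (43/127) = −(127/43).
Reduce top mod 43: now compute (41/43).
Reciprocity: 41 ≡ 1 and 43 ≡ 3 (mod 4), so (41/43) = +(43/41).
Reduce top mod 41: now compute (2/41).
Pull out 2: since 41 ≡ 1 (mod 8), (2/41) = +1.
Reached (1/41) = 1. Collecting the sign flips along the way, the symbol is +1.

1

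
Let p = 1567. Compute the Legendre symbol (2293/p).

First reduce: 2293 ≡ 726 (mod 1567).
Pull out 2: since 1567 ≡ 7 (mod 8), (2/1567) = +1.
Reciprocity: 363 ≡ 3 and 1567 ≡ 3 (mod 4), so (363/1567) = −(1567/363).
Reduce top mod 363: now compute (115/363).
Reciprocity: 115 ≡ 3 and 363 ≡ 3 (mod 4), so (115/363) = −(363/115).
Reduce top mod 115: now compute (18/115).
Pull out 2: since 115 ≡ 3 (mod 8), (2/115) = -1.
Reciprocity: 9 ≡ 1 and 115 ≡ 3 (mod 4), so (9/115) = +(115/9).
Reduce top mod 9: now compute (7/9).
Reciprocity: 7 ≡ 3 and 9 ≡ 1 (mod 4), so (7/9) = +(9/7).
Reduce top mod 7: now compute (2/7).
Pull out 2: since 7 ≡ 7 (mod 8), (2/7) = +1.
Reached (1/7) = 1. Collecting the sign flips along the way, the symbol is -1.

-1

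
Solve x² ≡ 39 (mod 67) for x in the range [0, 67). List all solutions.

Since 67 ≡ 3 (mod 4), a square root of 39 is 39^((67+1)/4) = 39^17 mod 67.
Repeated squaring: 39^2≡47, 39^4≡65, 39^8≡4, 39^16≡16 (mod 67).
39^17 = 39^(16+1) ≡ 21 (mod 67).
Check: 21² = 441 ≡ 39 (mod 67). The two roots are 21 and 46.

21, 46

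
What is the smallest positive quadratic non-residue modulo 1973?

2

(2/1973) = −1, so 2 is the smallest positive non-residue mod 1973.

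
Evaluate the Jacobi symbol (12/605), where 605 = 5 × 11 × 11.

-1

Pull out 2^2: since 605 ≡ 5 (mod 8), (2/605) = -1, so (2/605)^2 = +1.
Reciprocity: 3 ≡ 3 and 605 ≡ 1 (mod 4), so (3/605) = +(605/3).
Reduce top mod 3: now compute (2/3).
Pull out 2: since 3 ≡ 3 (mod 8), (2/3) = -1.
Reached (1/3) = 1. Collecting the sign flips along the way, the symbol is -1.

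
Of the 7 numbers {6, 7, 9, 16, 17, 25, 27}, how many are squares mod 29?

(6/29) = +1 → QR.
(7/29) = +1 → QR.
(9/29) = +1 → QR.
(16/29) = +1 → QR.
(17/29) = -1 → non-residue.
(25/29) = +1 → QR.
(27/29) = -1 → non-residue.
Total quadratic residues among the 7: 5.

5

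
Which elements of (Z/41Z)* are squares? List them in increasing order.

Square k = 1,…,20 (k and 41−k give the same square):
1²=1, 2²=4, 3²=9, 4²=16, 5²=25, 6²=36, 7²≡8, 8²≡23, 9²≡40, 10²≡18, 11²≡39, 12²≡21, 13²≡5, 14²≡32, 15²≡20, 16²≡10, 17²≡2, 18²≡37, 19²≡33, 20²≡31 (mod 41).
So the quadratic residues mod 41 are {1, 2, 4, 5, 8, 9, 10, 16, 18, 20, 21, 23, 25, 31, 32, 33, 36, 37, 39, 40}.

1 2 4 5 8 9 10 16 18 20 21 23 25 31 32 33 36 37 39 40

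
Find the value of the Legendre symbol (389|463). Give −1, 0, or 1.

Euler's criterion: (389/463) ≡ 389^231 (mod 463).
389^2 ≡ 383 (mod 463)
389^4 ≡ 381 (mod 463)
389^8 ≡ 242 (mod 463)
389^16 ≡ 226 (mod 463)
389^32 ≡ 146 (mod 463)
389^64 ≡ 18 (mod 463)
389^128 ≡ 324 (mod 463)
389^231 = 389^(128+64+32+4+2+1) ≡ 1 (mod 463).
Result is 1, so (389/463) = 1.

1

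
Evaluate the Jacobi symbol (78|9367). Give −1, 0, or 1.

Pull out 2: since 9367 ≡ 7 (mod 8), (2/9367) = +1.
Reciprocity: 39 ≡ 3 and 9367 ≡ 3 (mod 4), so (39/9367) = −(9367/39).
Reduce top mod 39: now compute (7/39).
Reciprocity: 7 ≡ 3 and 39 ≡ 3 (mod 4), so (7/39) = −(39/7).
Reduce top mod 7: now compute (4/7).
Pull out 2^2: since 7 ≡ 7 (mod 8), (2/7) = +1, so (2/7)^2 = +1.
Reached (1/7) = 1. Collecting the sign flips along the way, the symbol is +1.

1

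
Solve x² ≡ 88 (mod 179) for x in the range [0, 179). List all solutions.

25, 154

Since 179 ≡ 3 (mod 4), a square root of 88 is 88^((179+1)/4) = 88^45 mod 179.
Repeated squaring: 88^2≡47, 88^4≡61, 88^8≡141, 88^16≡12, 88^32≡144 (mod 179).
88^45 = 88^(32+8+4+1) ≡ 25 (mod 179).
Check: 25² = 625 ≡ 88 (mod 179). The two roots are 25 and 154.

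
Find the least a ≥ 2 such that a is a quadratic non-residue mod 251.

2

(2/251) = −1, so 2 is the smallest positive non-residue mod 251.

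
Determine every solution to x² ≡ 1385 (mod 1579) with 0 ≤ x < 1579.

618, 961

Since 1579 ≡ 3 (mod 4), a square root of 1385 is 1385^((1579+1)/4) = 1385^395 mod 1579.
Repeated squaring: 1385^2≡1319, 1385^4≡1282, 1385^8≡1364, 1385^16≡434, 1385^32≡455, 1385^64≡176, 1385^128≡975, 1385^256≡67 (mod 1579).
1385^395 = 1385^(256+128+8+2+1) ≡ 961 (mod 1579).
Check: 961² = 923521 ≡ 1385 (mod 1579). The two roots are 618 and 961.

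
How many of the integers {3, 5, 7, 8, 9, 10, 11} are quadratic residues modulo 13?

(3/13) = +1 → QR.
(5/13) = -1 → non-residue.
(7/13) = -1 → non-residue.
(8/13) = -1 → non-residue.
(9/13) = +1 → QR.
(10/13) = +1 → QR.
(11/13) = -1 → non-residue.
Total quadratic residues among the 7: 3.

3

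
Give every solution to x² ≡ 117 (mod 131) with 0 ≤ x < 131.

36, 95

Since 131 ≡ 3 (mod 4), a square root of 117 is 117^((131+1)/4) = 117^33 mod 131.
Repeated squaring: 117^2≡65, 117^4≡33, 117^8≡41, 117^16≡109, 117^32≡91 (mod 131).
117^33 = 117^(32+1) ≡ 36 (mod 131).
Check: 36² = 1296 ≡ 117 (mod 131). The two roots are 36 and 95.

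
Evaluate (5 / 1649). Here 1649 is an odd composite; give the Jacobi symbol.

Reciprocity: 5 ≡ 1 and 1649 ≡ 1 (mod 4), so (5/1649) = +(1649/5).
Reduce top mod 5: now compute (4/5).
Pull out 2^2: since 5 ≡ 5 (mod 8), (2/5) = -1, so (2/5)^2 = +1.
Reached (1/5) = 1. Collecting the sign flips along the way, the symbol is +1.

1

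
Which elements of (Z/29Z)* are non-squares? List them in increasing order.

Square k = 1,…,14 (k and 29−k give the same square):
1²=1, 2²=4, 3²=9, 4²=16, 5²=25, 6²≡7, 7²≡20, 8²≡6, 9²≡23, 10²≡13, 11²≡5, 12²≡28, 13²≡24, 14²≡22 (mod 29).
The residues are {1, 4, 5, 6, 7, 9, 13, 16, 20, 22, 23, 24, 25, 28}; the non-residues are the remaining 14 nonzero classes.

2,3,8,10,11,12,14,15,17,18,19,21,26,27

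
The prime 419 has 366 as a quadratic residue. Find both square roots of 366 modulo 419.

146, 273

Since 419 ≡ 3 (mod 4), a square root of 366 is 366^((419+1)/4) = 366^105 mod 419.
Repeated squaring: 366^2≡295, 366^4≡292, 366^8≡207, 366^16≡111, 366^32≡170, 366^64≡408 (mod 419).
366^105 = 366^(64+32+8+1) ≡ 273 (mod 419).
Check: 273² = 74529 ≡ 366 (mod 419). The two roots are 146 and 273.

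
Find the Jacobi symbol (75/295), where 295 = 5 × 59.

0

Reciprocity: 75 ≡ 3 and 295 ≡ 3 (mod 4), so (75/295) = −(295/75).
Reduce top mod 75: now compute (70/75).
Pull out 2: since 75 ≡ 3 (mod 8), (2/75) = -1.
Reciprocity: 35 ≡ 3 and 75 ≡ 3 (mod 4), so (35/75) = −(75/35).
Reduce top mod 35: now compute (5/35).
Reciprocity: 5 ≡ 1 and 35 ≡ 3 (mod 4), so (5/35) = +(35/5).
Reduce top mod 5: now compute (0/5).
Top reduces to 0: gcd > 1, so the symbol is 0.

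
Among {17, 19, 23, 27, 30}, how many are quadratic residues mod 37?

(17/37) = -1 → non-residue.
(19/37) = -1 → non-residue.
(23/37) = -1 → non-residue.
(27/37) = +1 → QR.
(30/37) = +1 → QR.
Total quadratic residues among the 5: 2.

2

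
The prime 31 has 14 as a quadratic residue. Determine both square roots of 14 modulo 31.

13, 18

Since 31 ≡ 3 (mod 4), a square root of 14 is 14^((31+1)/4) = 14^8 mod 31.
Repeated squaring: 14^2≡10, 14^4≡7, 14^8≡18 (mod 31).
14^8 = 14^(8) ≡ 18 (mod 31).
Check: 18² = 324 ≡ 14 (mod 31). The two roots are 13 and 18.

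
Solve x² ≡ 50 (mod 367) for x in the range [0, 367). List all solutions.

Since 367 ≡ 3 (mod 4), a square root of 50 is 50^((367+1)/4) = 50^92 mod 367.
Repeated squaring: 50^2≡298, 50^4≡357, 50^8≡100, 50^16≡91, 50^32≡207, 50^64≡277 (mod 367).
50^92 = 50^(64+16+8+4) ≡ 28 (mod 367).
Check: 28² = 784 ≡ 50 (mod 367). The two roots are 28 and 339.

28, 339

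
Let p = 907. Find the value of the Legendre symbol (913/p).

1

Euler's criterion: (913/907) ≡ 6^453 (mod 907).
6^2 ≡ 36 (mod 907)
6^4 ≡ 389 (mod 907)
6^8 ≡ 759 (mod 907)
6^16 ≡ 136 (mod 907)
6^32 ≡ 356 (mod 907)
6^64 ≡ 663 (mod 907)
6^128 ≡ 581 (mod 907)
6^256 ≡ 157 (mod 907)
6^453 = 6^(256+128+64+4+1) ≡ 1 (mod 907).
Result is 1, so (913/907) = 1.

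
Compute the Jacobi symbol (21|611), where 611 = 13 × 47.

-1

Reciprocity: 21 ≡ 1 and 611 ≡ 3 (mod 4), so (21/611) = +(611/21).
Reduce top mod 21: now compute (2/21).
Pull out 2: since 21 ≡ 5 (mod 8), (2/21) = -1.
Reached (1/21) = 1. Collecting the sign flips along the way, the symbol is -1.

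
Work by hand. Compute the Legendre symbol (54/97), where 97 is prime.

Euler's criterion: (54/97) ≡ 54^48 (mod 97).
54^2 ≡ 6 (mod 97)
54^4 ≡ 36 (mod 97)
54^8 ≡ 35 (mod 97)
54^16 ≡ 61 (mod 97)
54^32 ≡ 35 (mod 97)
54^48 = 54^(32+16) ≡ 1 (mod 97).
Result is 1, so (54/97) = 1.

1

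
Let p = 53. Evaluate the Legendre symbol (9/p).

Reciprocity: 9 ≡ 1 and 53 ≡ 1 (mod 4), so (9/53) = +(53/9).
Reduce top mod 9: now compute (8/9).
Pull out 2^3: since 9 ≡ 1 (mod 8), (2/9) = +1, so (2/9)^3 = +1.
Reached (1/9) = 1. Collecting the sign flips along the way, the symbol is +1.

1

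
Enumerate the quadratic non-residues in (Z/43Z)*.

2, 3, 5, 7, 8, 12, 18, 19, 20, 22, 26, 27, 28, 29, 30, 32, 33, 34, 37, 39, 42

Square k = 1,…,21 (k and 43−k give the same square):
1²=1, 2²=4, 3²=9, 4²=16, 5²=25, 6²=36, 7²≡6, 8²≡21, 9²≡38, 10²≡14, 11²≡35, 12²≡15, 13²≡40, 14²≡24, 15²≡10, 16²≡41, 17²≡31, 18²≡23, 19²≡17, 20²≡13, 21²≡11 (mod 43).
The residues are {1, 4, 6, 9, 10, 11, 13, 14, 15, 16, 17, 21, 23, 24, 25, 31, 35, 36, 38, 40, 41}; the non-residues are the remaining 21 nonzero classes.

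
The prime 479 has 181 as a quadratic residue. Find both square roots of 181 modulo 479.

Since 479 ≡ 3 (mod 4), a square root of 181 is 181^((479+1)/4) = 181^120 mod 479.
Repeated squaring: 181^2≡189, 181^4≡275, 181^8≡422, 181^16≡375, 181^32≡278, 181^64≡165 (mod 479).
181^120 = 181^(64+32+16+8) ≡ 77 (mod 479).
Check: 77² = 5929 ≡ 181 (mod 479). The two roots are 77 and 402.

77, 402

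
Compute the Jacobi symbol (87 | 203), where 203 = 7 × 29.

Reciprocity: 87 ≡ 3 and 203 ≡ 3 (mod 4), so (87/203) = −(203/87).
Reduce top mod 87: now compute (29/87).
Reciprocity: 29 ≡ 1 and 87 ≡ 3 (mod 4), so (29/87) = +(87/29).
Reduce top mod 29: now compute (0/29).
Top reduces to 0: gcd > 1, so the symbol is 0.

0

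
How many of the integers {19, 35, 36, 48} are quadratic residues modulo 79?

2

(19/79) = +1 → QR.
(35/79) = -1 → non-residue.
(36/79) = +1 → QR.
(48/79) = -1 → non-residue.
Total quadratic residues among the 4: 2.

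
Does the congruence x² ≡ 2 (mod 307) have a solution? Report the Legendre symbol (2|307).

-1

Pull out 2: since 307 ≡ 3 (mod 8), (2/307) = -1.
Reached (1/307) = 1. Collecting the sign flips along the way, the symbol is -1.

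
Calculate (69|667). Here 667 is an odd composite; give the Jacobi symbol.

0

Reciprocity: 69 ≡ 1 and 667 ≡ 3 (mod 4), so (69/667) = +(667/69).
Reduce top mod 69: now compute (46/69).
Pull out 2: since 69 ≡ 5 (mod 8), (2/69) = -1.
Reciprocity: 23 ≡ 3 and 69 ≡ 1 (mod 4), so (23/69) = +(69/23).
Reduce top mod 23: now compute (0/23).
Top reduces to 0: gcd > 1, so the symbol is 0.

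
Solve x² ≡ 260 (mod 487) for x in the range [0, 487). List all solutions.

100, 387

Since 487 ≡ 3 (mod 4), a square root of 260 is 260^((487+1)/4) = 260^122 mod 487.
Repeated squaring: 260^2≡394, 260^4≡370, 260^8≡53, 260^16≡374, 260^32≡107, 260^64≡248 (mod 487).
260^122 = 260^(64+32+16+8+2) ≡ 100 (mod 487).
Check: 100² = 10000 ≡ 260 (mod 487). The two roots are 100 and 387.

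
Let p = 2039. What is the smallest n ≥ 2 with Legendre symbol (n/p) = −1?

7

(2/2039) = +1, so 2 is a residue.
(3/2039) = +1, so 3 is a residue.
(4/2039) = +1, so 4 is a residue.
(5/2039) = +1, so 5 is a residue.
(6/2039) = +1, so 6 is a residue.
(7/2039) = −1, so 7 is the smallest positive non-residue mod 2039.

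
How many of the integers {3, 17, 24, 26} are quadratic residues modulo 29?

1

(3/29) = -1 → non-residue.
(17/29) = -1 → non-residue.
(24/29) = +1 → QR.
(26/29) = -1 → non-residue.
Total quadratic residues among the 4: 1.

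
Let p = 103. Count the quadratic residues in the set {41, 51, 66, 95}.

2

(41/103) = +1 → QR.
(51/103) = -1 → non-residue.
(66/103) = +1 → QR.
(95/103) = -1 → non-residue.
Total quadratic residues among the 4: 2.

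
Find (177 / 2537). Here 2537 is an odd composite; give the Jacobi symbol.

0

Reciprocity: 177 ≡ 1 and 2537 ≡ 1 (mod 4), so (177/2537) = +(2537/177).
Reduce top mod 177: now compute (59/177).
Reciprocity: 59 ≡ 3 and 177 ≡ 1 (mod 4), so (59/177) = +(177/59).
Reduce top mod 59: now compute (0/59).
Top reduces to 0: gcd > 1, so the symbol is 0.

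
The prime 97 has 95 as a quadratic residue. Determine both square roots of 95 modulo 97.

97 ≡ 1 (mod 4), so we find a root by search.
Trying successive values, 17² = 289 ≡ 95 (mod 97). The other root is 97 − 17 = 80.

17, 80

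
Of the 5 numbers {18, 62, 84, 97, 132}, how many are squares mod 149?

1

(18/149) = -1 → non-residue.
(62/149) = -1 → non-residue.
(84/149) = -1 → non-residue.
(97/149) = -1 → non-residue.
(132/149) = +1 → QR.
Total quadratic residues among the 5: 1.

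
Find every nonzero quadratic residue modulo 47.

1 2 3 4 6 7 8 9 12 14 16 17 18 21 24 25 27 28 32 34 36 37 42

Square k = 1,…,23 (k and 47−k give the same square):
1²=1, 2²=4, 3²=9, 4²=16, 5²=25, 6²=36, 7²≡2, 8²≡17, 9²≡34, 10²≡6, 11²≡27, 12²≡3, 13²≡28, 14²≡8, 15²≡37, 16²≡21, 17²≡7, 18²≡42, 19²≡32, 20²≡24, 21²≡18, 22²≡14, 23²≡12 (mod 47).
So the quadratic residues mod 47 are {1, 2, 3, 4, 6, 7, 8, 9, 12, 14, 16, 17, 18, 21, 24, 25, 27, 28, 32, 34, 36, 37, 42}.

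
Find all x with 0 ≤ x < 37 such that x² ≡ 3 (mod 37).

15, 22

37 ≡ 1 (mod 4), so we find a root by search.
Trying successive values, 15² = 225 ≡ 3 (mod 37). The other root is 37 − 15 = 22.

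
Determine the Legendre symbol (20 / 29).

Pull out 2^2: since 29 ≡ 5 (mod 8), (2/29) = -1, so (2/29)^2 = +1.
Reciprocity: 5 ≡ 1 and 29 ≡ 1 (mod 4), so (5/29) = +(29/5).
Reduce top mod 5: now compute (4/5).
Pull out 2^2: since 5 ≡ 5 (mod 8), (2/5) = -1, so (2/5)^2 = +1.
Reached (1/5) = 1. Collecting the sign flips along the way, the symbol is +1.

1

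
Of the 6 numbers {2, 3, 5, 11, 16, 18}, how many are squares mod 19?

3

(2/19) = -1 → non-residue.
(3/19) = -1 → non-residue.
(5/19) = +1 → QR.
(11/19) = +1 → QR.
(16/19) = +1 → QR.
(18/19) = -1 → non-residue.
Total quadratic residues among the 6: 3.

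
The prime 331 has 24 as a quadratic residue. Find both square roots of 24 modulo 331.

Since 331 ≡ 3 (mod 4), a square root of 24 is 24^((331+1)/4) = 24^83 mod 331.
Repeated squaring: 24^2≡245, 24^4≡114, 24^8≡87, 24^16≡287, 24^32≡281, 24^64≡183 (mod 331).
24^83 = 24^(64+16+2+1) ≡ 149 (mod 331).
Check: 149² = 22201 ≡ 24 (mod 331). The two roots are 149 and 182.

149, 182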